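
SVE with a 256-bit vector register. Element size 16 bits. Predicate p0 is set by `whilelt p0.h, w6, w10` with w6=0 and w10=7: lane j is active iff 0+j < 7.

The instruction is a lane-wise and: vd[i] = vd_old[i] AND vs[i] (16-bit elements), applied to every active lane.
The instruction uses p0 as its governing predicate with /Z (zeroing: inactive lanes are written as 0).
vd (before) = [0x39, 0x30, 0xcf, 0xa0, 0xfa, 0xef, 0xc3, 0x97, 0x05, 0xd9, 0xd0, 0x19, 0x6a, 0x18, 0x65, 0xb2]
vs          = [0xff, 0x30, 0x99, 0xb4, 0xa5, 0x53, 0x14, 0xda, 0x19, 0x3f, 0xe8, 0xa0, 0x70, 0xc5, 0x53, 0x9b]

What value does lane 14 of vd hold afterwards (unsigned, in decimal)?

lane count: 256 div 16 = 16
active while 0+j < 7, i.e. j ∈ [0,7) capped at 16 ⇒ 7
lane  0: and(0x39,0xff) ⇒ 0x39
lane  1: and(0x30,0x30) ⇒ 0x30
lane  2: and(0xcf,0x99) ⇒ 0x89
lane  3: and(0xa0,0xb4) ⇒ 0xa0
lane  4: and(0xfa,0xa5) ⇒ 0xa0
lane  5: and(0xef,0x53) ⇒ 0x43
lane  6: and(0xc3,0x14) ⇒ 0x00
lane  7: tail/zero ⇒ 0x00
lane  8: tail/zero ⇒ 0x00
lane  9: tail/zero ⇒ 0x00
lane 10: tail/zero ⇒ 0x00
lane 11: tail/zero ⇒ 0x00
lane 12: tail/zero ⇒ 0x00
lane 13: tail/zero ⇒ 0x00
lane 14: tail/zero ⇒ 0x00
lane 15: tail/zero ⇒ 0x00

vd[14] = 0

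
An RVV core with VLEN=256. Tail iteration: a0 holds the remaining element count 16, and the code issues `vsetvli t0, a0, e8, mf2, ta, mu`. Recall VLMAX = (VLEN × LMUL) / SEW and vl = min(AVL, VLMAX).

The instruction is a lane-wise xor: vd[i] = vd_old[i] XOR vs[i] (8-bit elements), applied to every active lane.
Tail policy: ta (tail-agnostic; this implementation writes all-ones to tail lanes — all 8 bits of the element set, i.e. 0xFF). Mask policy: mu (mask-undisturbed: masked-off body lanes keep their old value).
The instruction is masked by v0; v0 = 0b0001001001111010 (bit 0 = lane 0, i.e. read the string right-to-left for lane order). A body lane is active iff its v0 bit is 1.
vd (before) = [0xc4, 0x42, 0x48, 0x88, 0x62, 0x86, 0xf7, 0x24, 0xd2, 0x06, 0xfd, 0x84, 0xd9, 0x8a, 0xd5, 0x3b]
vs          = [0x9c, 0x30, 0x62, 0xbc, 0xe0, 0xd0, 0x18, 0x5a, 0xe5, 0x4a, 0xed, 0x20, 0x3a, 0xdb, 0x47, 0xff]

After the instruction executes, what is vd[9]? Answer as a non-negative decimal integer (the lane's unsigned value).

vd[9] = 76

lanes per group: 256·1/2/8 = 16
vl ← min(16, 16) = 16
  i=0: mask-off/keep → 196
  i=1: xor(0x42,0x30) → 114
  i=2: mask-off/keep → 72
  i=3: xor(0x88,0xbc) → 52
  i=4: xor(0x62,0xe0) → 130
  i=5: xor(0x86,0xd0) → 86
  i=6: xor(0xf7,0x18) → 239
  i=7: mask-off/keep → 36
  i=8: mask-off/keep → 210
  i=9: xor(0x06,0x4a) → 76
  i=10: mask-off/keep → 253
  i=11: mask-off/keep → 132
  i=12: xor(0xd9,0x3a) → 227
  i=13: mask-off/keep → 138
  i=14: mask-off/keep → 213
  i=15: mask-off/keep → 59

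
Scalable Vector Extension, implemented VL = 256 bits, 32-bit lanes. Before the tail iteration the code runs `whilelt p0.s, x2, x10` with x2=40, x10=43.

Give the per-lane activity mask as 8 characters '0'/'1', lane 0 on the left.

predicate = 11100000

256-bit reg / 32-bit elem → 8 lanes
whilelt: lane j active iff 40+j < 43 → j < 3 → 3 active
bits (lane 0 leftmost): 11100000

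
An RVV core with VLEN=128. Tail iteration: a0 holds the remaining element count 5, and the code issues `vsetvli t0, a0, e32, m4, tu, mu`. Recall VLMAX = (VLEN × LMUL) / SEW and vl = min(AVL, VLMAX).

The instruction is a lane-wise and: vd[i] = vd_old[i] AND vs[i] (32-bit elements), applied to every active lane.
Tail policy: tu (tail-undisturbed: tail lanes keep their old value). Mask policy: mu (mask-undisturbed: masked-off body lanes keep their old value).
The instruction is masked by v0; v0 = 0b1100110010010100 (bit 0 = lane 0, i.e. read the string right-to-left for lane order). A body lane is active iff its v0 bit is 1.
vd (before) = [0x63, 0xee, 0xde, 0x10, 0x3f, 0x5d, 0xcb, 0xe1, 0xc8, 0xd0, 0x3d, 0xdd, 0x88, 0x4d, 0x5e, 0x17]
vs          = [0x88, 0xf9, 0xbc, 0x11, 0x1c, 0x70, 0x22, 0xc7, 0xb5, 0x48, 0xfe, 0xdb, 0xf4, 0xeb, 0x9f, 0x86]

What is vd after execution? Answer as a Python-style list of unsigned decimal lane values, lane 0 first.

VLMAX = (128 × 4) / 32 = 16 lanes
vl ← min(5, 16) = 5
vd[0] mask-off/keep -> 0x63
vd[1] mask-off/keep -> 0xee
vd[2] and(0xde,0xbc) -> 0x9c
vd[3] mask-off/keep -> 0x10
vd[4] and(0x3f,0x1c) -> 0x1c
vd[5] tail/keep -> 0x5d
vd[6] tail/keep -> 0xcb
vd[7] tail/keep -> 0xe1
vd[8] tail/keep -> 0xc8
vd[9] tail/keep -> 0xd0
vd[10] tail/keep -> 0x3d
vd[11] tail/keep -> 0xdd
vd[12] tail/keep -> 0x88
vd[13] tail/keep -> 0x4d
vd[14] tail/keep -> 0x5e
vd[15] tail/keep -> 0x17

vd = [99, 238, 156, 16, 28, 93, 203, 225, 200, 208, 61, 221, 136, 77, 94, 23]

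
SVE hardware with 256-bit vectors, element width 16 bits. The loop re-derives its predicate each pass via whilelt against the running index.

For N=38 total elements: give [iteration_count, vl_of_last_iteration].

[iterations, last_vl] = [3, 6]

256-bit reg / 16-bit elem → 16 lanes
iterations = ceil(38/16) = 3; final-pass vl = 6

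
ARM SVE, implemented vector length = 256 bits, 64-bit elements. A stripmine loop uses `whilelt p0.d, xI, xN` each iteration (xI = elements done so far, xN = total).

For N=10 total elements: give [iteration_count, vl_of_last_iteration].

256-bit reg / 64-bit elem → 4 lanes
iterations = ceil(10/4) = 3; final-pass vl = 2

[iterations, last_vl] = [3, 2]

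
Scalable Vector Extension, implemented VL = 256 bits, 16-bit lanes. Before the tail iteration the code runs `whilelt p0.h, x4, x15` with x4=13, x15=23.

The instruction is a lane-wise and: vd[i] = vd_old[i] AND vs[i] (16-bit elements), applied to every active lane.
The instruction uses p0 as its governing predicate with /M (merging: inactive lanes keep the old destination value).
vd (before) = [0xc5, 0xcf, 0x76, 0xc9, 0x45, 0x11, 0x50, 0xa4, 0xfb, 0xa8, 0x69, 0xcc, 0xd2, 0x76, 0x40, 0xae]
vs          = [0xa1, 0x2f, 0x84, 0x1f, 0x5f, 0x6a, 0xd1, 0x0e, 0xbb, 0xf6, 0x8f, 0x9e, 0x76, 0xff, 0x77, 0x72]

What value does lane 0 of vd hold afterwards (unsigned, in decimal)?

vd[0] = 129

256-bit reg / 16-bit elem → 16 lanes
active while 13+j < 23, i.e. j ∈ [0,10) capped at 16 ⇒ 10
vd[0] and(0xc5,0xa1) -> 0x81
vd[1] and(0xcf,0x2f) -> 0x0f
vd[2] and(0x76,0x84) -> 0x04
vd[3] and(0xc9,0x1f) -> 0x09
vd[4] and(0x45,0x5f) -> 0x45
vd[5] and(0x11,0x6a) -> 0x00
vd[6] and(0x50,0xd1) -> 0x50
vd[7] and(0xa4,0x0e) -> 0x04
vd[8] and(0xfb,0xbb) -> 0xbb
vd[9] and(0xa8,0xf6) -> 0xa0
vd[10] tail/keep -> 0x69
vd[11] tail/keep -> 0xcc
vd[12] tail/keep -> 0xd2
vd[13] tail/keep -> 0x76
vd[14] tail/keep -> 0x40
vd[15] tail/keep -> 0xae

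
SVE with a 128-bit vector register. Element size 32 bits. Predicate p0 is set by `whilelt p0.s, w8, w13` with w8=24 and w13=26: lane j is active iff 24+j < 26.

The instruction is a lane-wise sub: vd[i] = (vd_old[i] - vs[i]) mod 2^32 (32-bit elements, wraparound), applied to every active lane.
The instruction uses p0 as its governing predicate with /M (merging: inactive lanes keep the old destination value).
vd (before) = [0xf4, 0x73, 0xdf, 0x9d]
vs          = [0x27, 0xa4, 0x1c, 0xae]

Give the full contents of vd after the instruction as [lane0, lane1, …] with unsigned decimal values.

register lanes = 128/32 = 4
active while 24+j < 26, i.e. j ∈ [0,2) capped at 4 ⇒ 2
vd[0] sub(0xf4,0x27) -> 0xcd
vd[1] sub(0x73,0xa4) -> 0xffffffcf
vd[2] tail/keep -> 0xdf
vd[3] tail/keep -> 0x9d

vd = [205, 4294967247, 223, 157]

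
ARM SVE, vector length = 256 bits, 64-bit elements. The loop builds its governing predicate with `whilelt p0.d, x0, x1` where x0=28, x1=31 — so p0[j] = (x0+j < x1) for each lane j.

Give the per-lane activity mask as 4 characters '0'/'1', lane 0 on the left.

register lanes = 256/64 = 4
p0[j] = (28+j < 31); true for j=0..2 → 3 lanes set
bits (lane 0 leftmost): 1110

predicate = 1110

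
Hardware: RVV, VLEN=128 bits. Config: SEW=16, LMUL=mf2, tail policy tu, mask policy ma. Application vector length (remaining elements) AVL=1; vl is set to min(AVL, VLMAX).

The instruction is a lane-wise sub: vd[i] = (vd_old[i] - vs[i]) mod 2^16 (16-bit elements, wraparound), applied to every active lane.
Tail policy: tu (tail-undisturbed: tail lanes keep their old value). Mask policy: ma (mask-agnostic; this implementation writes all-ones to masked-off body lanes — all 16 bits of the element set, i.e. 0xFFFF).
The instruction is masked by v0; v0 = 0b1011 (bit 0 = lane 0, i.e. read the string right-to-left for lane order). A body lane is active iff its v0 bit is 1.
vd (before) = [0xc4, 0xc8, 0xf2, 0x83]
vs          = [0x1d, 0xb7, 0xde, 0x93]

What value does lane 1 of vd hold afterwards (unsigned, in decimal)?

vd[1] = 200

VLMAX = (128 × 1/2) / 16 = 4 lanes
AVL=1 ≤ VLMAX=4, so vl = 1
[0] sub(0xc4,0x1d) = 0xa7
[1] tail/keep = 0xc8
[2] tail/keep = 0xf2
[3] tail/keep = 0x83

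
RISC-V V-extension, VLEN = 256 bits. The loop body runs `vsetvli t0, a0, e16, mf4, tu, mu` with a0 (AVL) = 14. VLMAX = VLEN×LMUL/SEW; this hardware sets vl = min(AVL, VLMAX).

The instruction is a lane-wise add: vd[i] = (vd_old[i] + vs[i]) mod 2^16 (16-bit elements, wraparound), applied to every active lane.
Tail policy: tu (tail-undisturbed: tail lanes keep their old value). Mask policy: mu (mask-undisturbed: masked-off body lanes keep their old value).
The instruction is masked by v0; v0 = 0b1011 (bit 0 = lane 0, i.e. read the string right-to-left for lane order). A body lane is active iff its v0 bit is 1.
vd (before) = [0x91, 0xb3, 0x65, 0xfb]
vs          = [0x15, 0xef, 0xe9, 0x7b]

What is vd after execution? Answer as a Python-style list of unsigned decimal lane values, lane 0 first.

vd = [166, 418, 101, 374]

VLMAX = VLEN×LMUL/SEW = 256×1/4/16 = 4
AVL=14 > VLMAX=4, so vl = 4
lane  0: add(0x91,0x15) ⇒ 0xa6
lane  1: add(0xb3,0xef) ⇒ 0x1a2
lane  2: mask-off/keep ⇒ 0x65
lane  3: add(0xfb,0x7b) ⇒ 0x176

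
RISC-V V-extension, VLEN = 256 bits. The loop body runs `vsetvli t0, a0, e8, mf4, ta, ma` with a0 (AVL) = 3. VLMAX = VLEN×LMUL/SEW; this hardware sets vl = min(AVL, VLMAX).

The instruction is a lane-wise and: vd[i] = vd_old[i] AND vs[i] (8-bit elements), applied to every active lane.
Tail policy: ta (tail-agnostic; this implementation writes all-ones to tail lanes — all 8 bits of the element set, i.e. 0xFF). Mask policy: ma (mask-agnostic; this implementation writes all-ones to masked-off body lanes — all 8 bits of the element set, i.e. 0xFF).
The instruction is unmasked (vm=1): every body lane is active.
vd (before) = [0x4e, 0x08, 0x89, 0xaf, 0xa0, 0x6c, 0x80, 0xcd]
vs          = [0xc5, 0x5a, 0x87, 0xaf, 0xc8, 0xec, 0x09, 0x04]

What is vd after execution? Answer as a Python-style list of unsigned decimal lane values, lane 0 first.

lanes per group: 256·1/4/8 = 8
vl = min(AVL, VLMAX) = min(3, 8) = 3
lane  0: and(0x4e,0xc5) ⇒ 0x44
lane  1: and(0x08,0x5a) ⇒ 0x08
lane  2: and(0x89,0x87) ⇒ 0x81
lane  3: tail/ones ⇒ 0xff
lane  4: tail/ones ⇒ 0xff
lane  5: tail/ones ⇒ 0xff
lane  6: tail/ones ⇒ 0xff
lane  7: tail/ones ⇒ 0xff

vd = [68, 8, 129, 255, 255, 255, 255, 255]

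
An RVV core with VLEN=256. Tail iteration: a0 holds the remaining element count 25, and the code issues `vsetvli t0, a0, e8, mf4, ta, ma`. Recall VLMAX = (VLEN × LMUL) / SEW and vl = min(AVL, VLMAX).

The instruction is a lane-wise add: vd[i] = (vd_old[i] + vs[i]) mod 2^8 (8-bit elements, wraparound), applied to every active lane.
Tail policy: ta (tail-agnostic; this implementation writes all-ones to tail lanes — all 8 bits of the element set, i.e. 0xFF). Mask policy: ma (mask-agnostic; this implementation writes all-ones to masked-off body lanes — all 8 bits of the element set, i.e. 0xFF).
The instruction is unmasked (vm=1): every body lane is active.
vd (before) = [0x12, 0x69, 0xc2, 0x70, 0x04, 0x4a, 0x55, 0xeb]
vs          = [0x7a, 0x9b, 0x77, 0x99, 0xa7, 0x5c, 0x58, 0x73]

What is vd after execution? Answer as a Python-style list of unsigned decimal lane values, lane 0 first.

vd = [140, 4, 57, 9, 171, 166, 173, 94]

VLMAX = (256 × 1/4) / 8 = 8 lanes
AVL=25 > VLMAX=8, so vl = 8
vd[0] add(0x12,0x7a) -> 0x8c
vd[1] add(0x69,0x9b) -> 0x04
vd[2] add(0xc2,0x77) -> 0x39
vd[3] add(0x70,0x99) -> 0x09
vd[4] add(0x04,0xa7) -> 0xab
vd[5] add(0x4a,0x5c) -> 0xa6
vd[6] add(0x55,0x58) -> 0xad
vd[7] add(0xeb,0x73) -> 0x5e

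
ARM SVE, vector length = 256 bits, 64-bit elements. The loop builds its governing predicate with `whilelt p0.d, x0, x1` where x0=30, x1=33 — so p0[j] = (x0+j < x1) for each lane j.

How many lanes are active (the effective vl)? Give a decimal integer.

register lanes = 256/64 = 4
whilelt: lane j active iff 30+j < 33 → j < 3 → 3 active

vl = 3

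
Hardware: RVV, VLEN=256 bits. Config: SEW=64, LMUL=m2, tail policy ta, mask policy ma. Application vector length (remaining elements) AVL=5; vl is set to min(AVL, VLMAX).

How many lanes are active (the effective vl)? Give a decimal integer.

vl = 5

VLMAX = VLEN×LMUL/SEW = 256×2/64 = 8
vl = min(AVL, VLMAX) = min(5, 8) = 5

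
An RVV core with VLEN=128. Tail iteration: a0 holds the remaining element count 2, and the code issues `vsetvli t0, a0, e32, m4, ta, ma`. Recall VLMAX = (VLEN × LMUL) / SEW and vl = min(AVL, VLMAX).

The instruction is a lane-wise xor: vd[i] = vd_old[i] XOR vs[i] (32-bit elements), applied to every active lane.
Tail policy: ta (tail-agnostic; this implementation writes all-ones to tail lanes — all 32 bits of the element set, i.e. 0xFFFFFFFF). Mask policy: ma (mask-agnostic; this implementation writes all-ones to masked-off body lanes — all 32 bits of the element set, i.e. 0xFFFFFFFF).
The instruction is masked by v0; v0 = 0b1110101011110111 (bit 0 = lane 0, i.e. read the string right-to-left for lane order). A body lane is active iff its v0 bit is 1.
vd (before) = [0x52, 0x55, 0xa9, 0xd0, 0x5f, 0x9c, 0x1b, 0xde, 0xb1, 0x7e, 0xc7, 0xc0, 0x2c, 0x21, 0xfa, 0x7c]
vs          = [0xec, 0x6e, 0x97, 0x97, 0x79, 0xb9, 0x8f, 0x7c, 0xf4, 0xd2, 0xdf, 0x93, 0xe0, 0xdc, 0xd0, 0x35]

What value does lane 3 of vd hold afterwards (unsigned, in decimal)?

vd[3] = 4294967295

VLMAX = (128 × 4) / 32 = 16 lanes
vl ← min(2, 16) = 2
  i=0: xor(0x52,0xec) → 190
  i=1: xor(0x55,0x6e) → 59
  i=2: tail/ones → 4294967295
  i=3: tail/ones → 4294967295
  i=4: tail/ones → 4294967295
  i=5: tail/ones → 4294967295
  i=6: tail/ones → 4294967295
  i=7: tail/ones → 4294967295
  i=8: tail/ones → 4294967295
  i=9: tail/ones → 4294967295
  i=10: tail/ones → 4294967295
  i=11: tail/ones → 4294967295
  i=12: tail/ones → 4294967295
  i=13: tail/ones → 4294967295
  i=14: tail/ones → 4294967295
  i=15: tail/ones → 4294967295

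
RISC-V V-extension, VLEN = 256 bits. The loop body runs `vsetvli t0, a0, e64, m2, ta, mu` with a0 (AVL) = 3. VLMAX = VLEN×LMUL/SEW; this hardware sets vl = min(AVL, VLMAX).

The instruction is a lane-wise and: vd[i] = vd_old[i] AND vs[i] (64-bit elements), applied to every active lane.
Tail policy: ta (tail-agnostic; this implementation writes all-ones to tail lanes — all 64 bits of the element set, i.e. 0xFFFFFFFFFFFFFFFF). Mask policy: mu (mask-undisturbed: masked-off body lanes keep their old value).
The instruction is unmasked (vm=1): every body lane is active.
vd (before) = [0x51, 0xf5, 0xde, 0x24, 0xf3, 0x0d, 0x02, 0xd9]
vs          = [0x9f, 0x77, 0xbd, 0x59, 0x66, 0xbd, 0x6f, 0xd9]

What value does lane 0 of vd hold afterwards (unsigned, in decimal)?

VLMAX = (256 × 2) / 64 = 8 lanes
vl = min(AVL, VLMAX) = min(3, 8) = 3
  i=0: and(0x51,0x9f) → 17
  i=1: and(0xf5,0x77) → 117
  i=2: and(0xde,0xbd) → 156
  i=3: tail/ones → 18446744073709551615
  i=4: tail/ones → 18446744073709551615
  i=5: tail/ones → 18446744073709551615
  i=6: tail/ones → 18446744073709551615
  i=7: tail/ones → 18446744073709551615

vd[0] = 17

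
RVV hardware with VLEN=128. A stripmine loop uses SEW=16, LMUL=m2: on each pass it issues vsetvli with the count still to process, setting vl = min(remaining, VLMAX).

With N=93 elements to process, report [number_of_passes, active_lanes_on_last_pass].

lanes per group: 128·2/16 = 16
N=93: ⌈93/16⌉ = 6 iters; last vl = 93 − 5×16 = 13

[iterations, last_vl] = [6, 13]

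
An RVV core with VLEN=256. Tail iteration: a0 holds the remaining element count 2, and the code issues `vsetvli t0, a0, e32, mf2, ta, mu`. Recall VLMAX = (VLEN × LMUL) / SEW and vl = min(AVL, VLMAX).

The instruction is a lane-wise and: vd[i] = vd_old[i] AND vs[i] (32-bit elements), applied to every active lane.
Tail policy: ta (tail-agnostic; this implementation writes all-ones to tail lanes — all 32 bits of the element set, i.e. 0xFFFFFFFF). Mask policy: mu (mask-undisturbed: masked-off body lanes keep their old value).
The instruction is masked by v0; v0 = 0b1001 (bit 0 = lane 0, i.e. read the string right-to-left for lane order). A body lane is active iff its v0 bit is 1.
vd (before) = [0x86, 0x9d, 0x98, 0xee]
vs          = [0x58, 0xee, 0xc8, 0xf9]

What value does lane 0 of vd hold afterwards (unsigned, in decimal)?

vd[0] = 0

lanes per group: 256·1/2/32 = 4
vl ← min(2, 4) = 2
[0] and(0x86,0x58) = 0x00
[1] mask-off/keep = 0x9d
[2] tail/ones = 0xffffffff
[3] tail/ones = 0xffffffff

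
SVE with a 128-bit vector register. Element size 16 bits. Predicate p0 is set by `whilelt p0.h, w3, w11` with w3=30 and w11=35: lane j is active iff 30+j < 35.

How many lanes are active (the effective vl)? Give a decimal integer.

vl = 5

register lanes = 128/16 = 8
active while 30+j < 35, i.e. j ∈ [0,5) capped at 8 ⇒ 5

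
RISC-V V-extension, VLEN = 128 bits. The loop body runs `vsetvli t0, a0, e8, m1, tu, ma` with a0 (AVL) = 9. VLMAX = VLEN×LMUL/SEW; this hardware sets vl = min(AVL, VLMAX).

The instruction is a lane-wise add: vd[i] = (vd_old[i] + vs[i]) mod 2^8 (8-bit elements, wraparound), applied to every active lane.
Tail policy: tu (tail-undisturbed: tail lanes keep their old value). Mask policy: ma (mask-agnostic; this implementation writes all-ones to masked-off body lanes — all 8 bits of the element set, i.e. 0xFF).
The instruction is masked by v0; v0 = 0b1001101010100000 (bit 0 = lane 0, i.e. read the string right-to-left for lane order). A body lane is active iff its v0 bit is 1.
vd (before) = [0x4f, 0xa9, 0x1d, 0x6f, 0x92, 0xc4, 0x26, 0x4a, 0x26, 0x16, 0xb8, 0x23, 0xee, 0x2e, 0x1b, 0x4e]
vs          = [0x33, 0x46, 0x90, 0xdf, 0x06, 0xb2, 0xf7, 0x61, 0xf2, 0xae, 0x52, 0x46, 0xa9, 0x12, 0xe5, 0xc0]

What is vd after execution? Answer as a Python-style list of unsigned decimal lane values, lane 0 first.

vd = [255, 255, 255, 255, 255, 118, 255, 171, 255, 22, 184, 35, 238, 46, 27, 78]

VLMAX = VLEN×LMUL/SEW = 128×1/8 = 16
AVL=9 ≤ VLMAX=16, so vl = 9
  i=0: mask-off/ones → 255
  i=1: mask-off/ones → 255
  i=2: mask-off/ones → 255
  i=3: mask-off/ones → 255
  i=4: mask-off/ones → 255
  i=5: add(0xc4,0xb2) → 118
  i=6: mask-off/ones → 255
  i=7: add(0x4a,0x61) → 171
  i=8: mask-off/ones → 255
  i=9: tail/keep → 22
  i=10: tail/keep → 184
  i=11: tail/keep → 35
  i=12: tail/keep → 238
  i=13: tail/keep → 46
  i=14: tail/keep → 27
  i=15: tail/keep → 78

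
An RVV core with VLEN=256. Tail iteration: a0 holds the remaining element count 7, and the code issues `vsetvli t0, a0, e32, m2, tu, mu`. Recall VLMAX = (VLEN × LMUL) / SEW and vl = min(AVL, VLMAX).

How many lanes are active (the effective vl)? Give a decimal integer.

vl = 7

lanes per group: 256·2/32 = 16
vl ← min(7, 16) = 7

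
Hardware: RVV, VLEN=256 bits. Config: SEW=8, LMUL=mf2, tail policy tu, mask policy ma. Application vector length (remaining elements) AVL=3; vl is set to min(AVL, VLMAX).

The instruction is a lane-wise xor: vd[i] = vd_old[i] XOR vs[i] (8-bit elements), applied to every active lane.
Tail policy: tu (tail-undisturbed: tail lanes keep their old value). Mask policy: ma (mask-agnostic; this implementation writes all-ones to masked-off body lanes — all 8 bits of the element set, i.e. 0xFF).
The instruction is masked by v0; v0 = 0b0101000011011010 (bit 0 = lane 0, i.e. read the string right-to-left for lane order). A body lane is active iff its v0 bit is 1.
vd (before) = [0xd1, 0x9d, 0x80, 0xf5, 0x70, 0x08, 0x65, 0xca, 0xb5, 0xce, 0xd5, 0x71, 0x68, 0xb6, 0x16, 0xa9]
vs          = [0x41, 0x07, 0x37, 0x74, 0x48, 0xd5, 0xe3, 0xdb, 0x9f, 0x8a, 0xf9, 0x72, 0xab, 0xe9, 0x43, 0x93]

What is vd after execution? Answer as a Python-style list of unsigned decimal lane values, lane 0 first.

lanes per group: 256·1/2/8 = 16
vl = min(AVL, VLMAX) = min(3, 16) = 3
[0] mask-off/ones = 0xff
[1] xor(0x9d,0x07) = 0x9a
[2] mask-off/ones = 0xff
[3] tail/keep = 0xf5
[4] tail/keep = 0x70
[5] tail/keep = 0x08
[6] tail/keep = 0x65
[7] tail/keep = 0xca
[8] tail/keep = 0xb5
[9] tail/keep = 0xce
[10] tail/keep = 0xd5
[11] tail/keep = 0x71
[12] tail/keep = 0x68
[13] tail/keep = 0xb6
[14] tail/keep = 0x16
[15] tail/keep = 0xa9

vd = [255, 154, 255, 245, 112, 8, 101, 202, 181, 206, 213, 113, 104, 182, 22, 169]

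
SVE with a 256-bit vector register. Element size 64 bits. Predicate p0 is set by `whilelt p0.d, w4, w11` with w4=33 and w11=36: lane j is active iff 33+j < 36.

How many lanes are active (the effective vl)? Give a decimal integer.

256-bit reg / 64-bit elem → 4 lanes
whilelt: lane j active iff 33+j < 36 → j < 3 → 3 active

vl = 3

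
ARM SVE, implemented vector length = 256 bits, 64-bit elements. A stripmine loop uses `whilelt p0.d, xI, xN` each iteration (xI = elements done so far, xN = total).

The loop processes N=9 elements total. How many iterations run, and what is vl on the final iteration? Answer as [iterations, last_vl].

256-bit reg / 64-bit elem → 4 lanes
iterations = ceil(9/4) = 3; final-pass vl = 1

[iterations, last_vl] = [3, 1]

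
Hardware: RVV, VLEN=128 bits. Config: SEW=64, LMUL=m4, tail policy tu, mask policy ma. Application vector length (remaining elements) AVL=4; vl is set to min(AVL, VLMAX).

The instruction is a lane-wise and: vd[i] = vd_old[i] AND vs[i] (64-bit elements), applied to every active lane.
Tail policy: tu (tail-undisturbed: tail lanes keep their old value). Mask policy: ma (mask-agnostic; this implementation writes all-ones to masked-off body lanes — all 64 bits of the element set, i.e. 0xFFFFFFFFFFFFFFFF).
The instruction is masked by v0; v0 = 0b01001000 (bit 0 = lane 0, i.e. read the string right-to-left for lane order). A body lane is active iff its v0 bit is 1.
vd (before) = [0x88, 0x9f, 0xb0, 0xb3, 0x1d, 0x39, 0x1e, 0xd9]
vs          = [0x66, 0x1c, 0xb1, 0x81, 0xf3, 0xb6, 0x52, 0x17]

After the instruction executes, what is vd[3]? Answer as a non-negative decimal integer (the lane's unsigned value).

vd[3] = 129

VLMAX = VLEN×LMUL/SEW = 128×4/64 = 8
vl = min(AVL, VLMAX) = min(4, 8) = 4
vd[0] mask-off/ones -> 0xffffffffffffffff
vd[1] mask-off/ones -> 0xffffffffffffffff
vd[2] mask-off/ones -> 0xffffffffffffffff
vd[3] and(0xb3,0x81) -> 0x81
vd[4] tail/keep -> 0x1d
vd[5] tail/keep -> 0x39
vd[6] tail/keep -> 0x1e
vd[7] tail/keep -> 0xd9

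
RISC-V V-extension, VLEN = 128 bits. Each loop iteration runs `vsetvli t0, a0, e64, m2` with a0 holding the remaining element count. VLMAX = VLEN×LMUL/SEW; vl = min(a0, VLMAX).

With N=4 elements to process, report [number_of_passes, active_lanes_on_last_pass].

lanes per group: 128·2/64 = 4
4 elements at 4/iter → 1 passes, remainder 4 on the last

[iterations, last_vl] = [1, 4]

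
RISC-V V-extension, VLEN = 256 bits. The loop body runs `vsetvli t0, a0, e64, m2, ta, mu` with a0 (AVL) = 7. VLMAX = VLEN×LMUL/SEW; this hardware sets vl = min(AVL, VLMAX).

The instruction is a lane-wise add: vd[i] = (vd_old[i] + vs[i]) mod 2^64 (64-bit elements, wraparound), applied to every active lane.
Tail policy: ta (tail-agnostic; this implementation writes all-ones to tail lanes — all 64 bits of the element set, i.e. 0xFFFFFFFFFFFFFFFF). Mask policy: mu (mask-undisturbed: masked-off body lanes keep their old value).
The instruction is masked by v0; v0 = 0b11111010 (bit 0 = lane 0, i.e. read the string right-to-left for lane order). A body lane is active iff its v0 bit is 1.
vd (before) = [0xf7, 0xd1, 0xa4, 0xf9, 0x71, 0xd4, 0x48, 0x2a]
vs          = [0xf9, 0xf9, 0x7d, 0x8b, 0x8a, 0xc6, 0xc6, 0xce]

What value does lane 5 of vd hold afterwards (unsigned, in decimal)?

vd[5] = 410

VLMAX = VLEN×LMUL/SEW = 256×2/64 = 8
vl = min(AVL, VLMAX) = min(7, 8) = 7
[0] mask-off/keep = 0xf7
[1] add(0xd1,0xf9) = 0x1ca
[2] mask-off/keep = 0xa4
[3] add(0xf9,0x8b) = 0x184
[4] add(0x71,0x8a) = 0xfb
[5] add(0xd4,0xc6) = 0x19a
[6] add(0x48,0xc6) = 0x10e
[7] tail/ones = 0xffffffffffffffff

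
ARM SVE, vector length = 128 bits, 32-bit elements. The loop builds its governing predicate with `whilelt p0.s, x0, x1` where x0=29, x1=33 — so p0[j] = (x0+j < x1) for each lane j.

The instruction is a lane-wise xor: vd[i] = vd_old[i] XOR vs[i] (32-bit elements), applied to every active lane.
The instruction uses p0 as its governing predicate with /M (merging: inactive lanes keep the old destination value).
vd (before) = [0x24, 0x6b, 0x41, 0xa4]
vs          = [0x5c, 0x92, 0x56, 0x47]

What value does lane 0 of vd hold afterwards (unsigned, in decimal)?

vd[0] = 120

128-bit reg / 32-bit elem → 4 lanes
active while 29+j < 33, i.e. j ∈ [0,4) capped at 4 ⇒ 4
  i=0: xor(0x24,0x5c) → 120
  i=1: xor(0x6b,0x92) → 249
  i=2: xor(0x41,0x56) → 23
  i=3: xor(0xa4,0x47) → 227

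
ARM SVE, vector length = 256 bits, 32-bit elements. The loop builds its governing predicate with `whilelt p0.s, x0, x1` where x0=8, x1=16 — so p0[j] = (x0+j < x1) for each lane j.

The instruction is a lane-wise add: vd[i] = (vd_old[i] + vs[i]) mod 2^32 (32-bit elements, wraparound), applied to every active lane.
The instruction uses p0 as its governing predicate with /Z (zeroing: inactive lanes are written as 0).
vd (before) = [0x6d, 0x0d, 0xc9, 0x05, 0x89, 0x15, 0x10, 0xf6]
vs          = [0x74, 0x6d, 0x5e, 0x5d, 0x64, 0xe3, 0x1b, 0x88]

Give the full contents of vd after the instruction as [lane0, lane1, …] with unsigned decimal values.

register lanes = 256/32 = 8
active while 8+j < 16, i.e. j ∈ [0,8) capped at 8 ⇒ 8
vd[0] add(0x6d,0x74) -> 0xe1
vd[1] add(0x0d,0x6d) -> 0x7a
vd[2] add(0xc9,0x5e) -> 0x127
vd[3] add(0x05,0x5d) -> 0x62
vd[4] add(0x89,0x64) -> 0xed
vd[5] add(0x15,0xe3) -> 0xf8
vd[6] add(0x10,0x1b) -> 0x2b
vd[7] add(0xf6,0x88) -> 0x17e

vd = [225, 122, 295, 98, 237, 248, 43, 382]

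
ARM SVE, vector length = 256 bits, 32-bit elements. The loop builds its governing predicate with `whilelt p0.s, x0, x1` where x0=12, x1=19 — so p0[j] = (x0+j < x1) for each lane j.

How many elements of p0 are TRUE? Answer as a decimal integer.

lane count: 256 div 32 = 8
p0[j] = (12+j < 19); true for j=0..6 → 7 lanes set

vl = 7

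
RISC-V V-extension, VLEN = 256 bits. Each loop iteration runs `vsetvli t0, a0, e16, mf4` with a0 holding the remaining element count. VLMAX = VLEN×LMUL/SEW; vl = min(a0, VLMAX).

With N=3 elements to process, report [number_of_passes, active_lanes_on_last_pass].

VLMAX = VLEN×LMUL/SEW = 256×1/4/16 = 4
N=3: ⌈3/4⌉ = 1 iters; last vl = 3 − 0×4 = 3

[iterations, last_vl] = [1, 3]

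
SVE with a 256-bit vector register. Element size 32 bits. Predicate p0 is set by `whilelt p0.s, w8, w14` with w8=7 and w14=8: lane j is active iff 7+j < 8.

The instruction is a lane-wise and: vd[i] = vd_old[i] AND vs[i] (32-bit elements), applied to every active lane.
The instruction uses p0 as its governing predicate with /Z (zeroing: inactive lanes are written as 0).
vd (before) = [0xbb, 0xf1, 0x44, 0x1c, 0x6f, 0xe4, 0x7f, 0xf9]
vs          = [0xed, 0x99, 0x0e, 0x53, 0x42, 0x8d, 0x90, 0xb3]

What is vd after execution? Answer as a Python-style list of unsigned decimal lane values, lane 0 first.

vd = [169, 0, 0, 0, 0, 0, 0, 0]

lane count: 256 div 32 = 8
active while 7+j < 8, i.e. j ∈ [0,1) capped at 8 ⇒ 1
[0] and(0xbb,0xed) = 0xa9
[1] tail/zero = 0x00
[2] tail/zero = 0x00
[3] tail/zero = 0x00
[4] tail/zero = 0x00
[5] tail/zero = 0x00
[6] tail/zero = 0x00
[7] tail/zero = 0x00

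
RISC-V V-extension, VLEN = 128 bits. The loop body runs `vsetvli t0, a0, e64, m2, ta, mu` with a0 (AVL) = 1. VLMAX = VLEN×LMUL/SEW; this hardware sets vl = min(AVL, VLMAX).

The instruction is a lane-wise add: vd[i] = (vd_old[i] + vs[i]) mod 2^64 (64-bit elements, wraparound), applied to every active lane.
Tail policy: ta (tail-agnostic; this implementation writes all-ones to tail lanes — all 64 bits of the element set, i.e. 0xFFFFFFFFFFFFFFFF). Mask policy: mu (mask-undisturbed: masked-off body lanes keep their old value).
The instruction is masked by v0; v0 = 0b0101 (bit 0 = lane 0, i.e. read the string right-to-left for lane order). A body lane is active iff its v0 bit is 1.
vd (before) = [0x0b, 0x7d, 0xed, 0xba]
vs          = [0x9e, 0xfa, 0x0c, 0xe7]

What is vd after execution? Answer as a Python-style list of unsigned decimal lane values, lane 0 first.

VLMAX = (128 × 2) / 64 = 4 lanes
vl ← min(1, 4) = 1
lane  0: add(0x0b,0x9e) ⇒ 0xa9
lane  1: tail/ones ⇒ 0xffffffffffffffff
lane  2: tail/ones ⇒ 0xffffffffffffffff
lane  3: tail/ones ⇒ 0xffffffffffffffff

vd = [169, 18446744073709551615, 18446744073709551615, 18446744073709551615]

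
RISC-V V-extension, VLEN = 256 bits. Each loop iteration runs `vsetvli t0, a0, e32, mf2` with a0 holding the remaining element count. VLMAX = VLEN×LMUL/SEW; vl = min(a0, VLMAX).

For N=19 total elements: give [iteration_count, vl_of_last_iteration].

lanes per group: 256·1/2/32 = 4
19 elements at 4/iter → 5 passes, remainder 3 on the last

[iterations, last_vl] = [5, 3]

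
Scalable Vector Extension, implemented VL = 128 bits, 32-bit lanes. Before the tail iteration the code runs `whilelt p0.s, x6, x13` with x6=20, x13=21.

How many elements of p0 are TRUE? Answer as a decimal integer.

128-bit reg / 32-bit elem → 4 lanes
p0[j] = (20+j < 21); true for j=0..0 → 1 lanes set

vl = 1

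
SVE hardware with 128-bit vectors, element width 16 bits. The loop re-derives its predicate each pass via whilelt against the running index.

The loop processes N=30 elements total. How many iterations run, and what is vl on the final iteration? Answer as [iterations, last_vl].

lane count: 128 div 16 = 8
30 elements at 8/iter → 4 passes, remainder 6 on the last

[iterations, last_vl] = [4, 6]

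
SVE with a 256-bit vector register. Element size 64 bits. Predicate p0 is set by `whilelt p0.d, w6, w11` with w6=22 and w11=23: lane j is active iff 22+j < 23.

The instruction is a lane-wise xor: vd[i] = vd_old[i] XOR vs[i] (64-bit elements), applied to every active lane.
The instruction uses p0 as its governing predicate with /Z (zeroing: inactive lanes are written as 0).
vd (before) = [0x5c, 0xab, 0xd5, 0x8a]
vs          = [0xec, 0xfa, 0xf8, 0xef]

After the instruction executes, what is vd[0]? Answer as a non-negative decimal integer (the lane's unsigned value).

vd[0] = 176

lane count: 256 div 64 = 4
whilelt: lane j active iff 22+j < 23 → j < 1 → 1 active
lane  0: xor(0x5c,0xec) ⇒ 0xb0
lane  1: tail/zero ⇒ 0x00
lane  2: tail/zero ⇒ 0x00
lane  3: tail/zero ⇒ 0x00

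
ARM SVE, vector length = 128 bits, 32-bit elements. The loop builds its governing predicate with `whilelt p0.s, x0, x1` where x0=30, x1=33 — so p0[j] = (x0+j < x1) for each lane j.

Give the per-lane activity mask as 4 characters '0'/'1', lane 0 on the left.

predicate = 1110

register lanes = 128/32 = 4
p0[j] = (30+j < 33); true for j=0..2 → 3 lanes set
bits (lane 0 leftmost): 1110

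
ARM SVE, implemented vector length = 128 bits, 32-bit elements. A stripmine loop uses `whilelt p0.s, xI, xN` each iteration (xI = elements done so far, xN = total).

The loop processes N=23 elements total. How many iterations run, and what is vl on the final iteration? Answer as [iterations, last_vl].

register lanes = 128/32 = 4
23 elements at 4/iter → 6 passes, remainder 3 on the last

[iterations, last_vl] = [6, 3]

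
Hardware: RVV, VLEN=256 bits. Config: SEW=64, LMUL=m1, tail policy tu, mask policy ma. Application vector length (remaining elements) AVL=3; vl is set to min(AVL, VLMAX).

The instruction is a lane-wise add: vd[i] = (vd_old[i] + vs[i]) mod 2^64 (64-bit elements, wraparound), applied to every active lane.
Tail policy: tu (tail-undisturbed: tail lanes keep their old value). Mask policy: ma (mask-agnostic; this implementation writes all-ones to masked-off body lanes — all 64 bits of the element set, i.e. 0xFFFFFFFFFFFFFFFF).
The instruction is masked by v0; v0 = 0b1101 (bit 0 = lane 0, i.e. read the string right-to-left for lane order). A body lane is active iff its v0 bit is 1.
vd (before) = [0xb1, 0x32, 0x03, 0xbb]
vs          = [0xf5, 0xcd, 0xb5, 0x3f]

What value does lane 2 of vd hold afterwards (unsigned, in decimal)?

VLMAX = (256 × 1) / 64 = 4 lanes
AVL=3 ≤ VLMAX=4, so vl = 3
lane  0: add(0xb1,0xf5) ⇒ 0x1a6
lane  1: mask-off/ones ⇒ 0xffffffffffffffff
lane  2: add(0x03,0xb5) ⇒ 0xb8
lane  3: tail/keep ⇒ 0xbb

vd[2] = 184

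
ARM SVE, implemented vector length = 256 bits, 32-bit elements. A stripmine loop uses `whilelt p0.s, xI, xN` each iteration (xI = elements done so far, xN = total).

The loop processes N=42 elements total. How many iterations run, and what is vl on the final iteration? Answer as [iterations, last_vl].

[iterations, last_vl] = [6, 2]

register lanes = 256/32 = 8
iterations = ceil(42/8) = 6; final-pass vl = 2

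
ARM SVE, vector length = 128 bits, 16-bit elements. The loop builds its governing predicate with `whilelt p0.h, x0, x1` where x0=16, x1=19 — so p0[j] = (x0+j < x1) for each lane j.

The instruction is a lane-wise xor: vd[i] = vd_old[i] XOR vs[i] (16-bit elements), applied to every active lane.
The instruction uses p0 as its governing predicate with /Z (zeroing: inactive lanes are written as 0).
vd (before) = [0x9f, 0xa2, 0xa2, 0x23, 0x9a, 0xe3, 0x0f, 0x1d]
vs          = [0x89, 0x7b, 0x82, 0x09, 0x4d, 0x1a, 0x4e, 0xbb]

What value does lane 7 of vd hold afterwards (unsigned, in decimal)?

vd[7] = 0

register lanes = 128/16 = 8
whilelt: lane j active iff 16+j < 19 → j < 3 → 3 active
[0] xor(0x9f,0x89) = 0x16
[1] xor(0xa2,0x7b) = 0xd9
[2] xor(0xa2,0x82) = 0x20
[3] tail/zero = 0x00
[4] tail/zero = 0x00
[5] tail/zero = 0x00
[6] tail/zero = 0x00
[7] tail/zero = 0x00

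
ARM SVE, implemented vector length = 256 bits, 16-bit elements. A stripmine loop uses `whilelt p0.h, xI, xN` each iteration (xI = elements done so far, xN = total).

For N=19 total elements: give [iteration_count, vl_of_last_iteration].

[iterations, last_vl] = [2, 3]

256-bit reg / 16-bit elem → 16 lanes
N=19: ⌈19/16⌉ = 2 iters; last vl = 19 − 1×16 = 3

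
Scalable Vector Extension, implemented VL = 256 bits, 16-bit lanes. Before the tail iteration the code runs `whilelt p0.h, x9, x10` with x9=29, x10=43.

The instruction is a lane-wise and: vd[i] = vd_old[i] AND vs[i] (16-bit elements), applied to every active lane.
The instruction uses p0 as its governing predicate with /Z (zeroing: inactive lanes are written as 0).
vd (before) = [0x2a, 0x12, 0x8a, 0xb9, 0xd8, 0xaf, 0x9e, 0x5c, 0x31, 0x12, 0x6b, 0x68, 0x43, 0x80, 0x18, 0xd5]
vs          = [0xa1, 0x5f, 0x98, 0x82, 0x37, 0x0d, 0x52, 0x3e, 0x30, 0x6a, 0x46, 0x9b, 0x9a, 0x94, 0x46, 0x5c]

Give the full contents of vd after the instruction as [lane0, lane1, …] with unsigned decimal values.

256-bit reg / 16-bit elem → 16 lanes
active while 29+j < 43, i.e. j ∈ [0,14) capped at 16 ⇒ 14
[0] and(0x2a,0xa1) = 0x20
[1] and(0x12,0x5f) = 0x12
[2] and(0x8a,0x98) = 0x88
[3] and(0xb9,0x82) = 0x80
[4] and(0xd8,0x37) = 0x10
[5] and(0xaf,0x0d) = 0x0d
[6] and(0x9e,0x52) = 0x12
[7] and(0x5c,0x3e) = 0x1c
[8] and(0x31,0x30) = 0x30
[9] and(0x12,0x6a) = 0x02
[10] and(0x6b,0x46) = 0x42
[11] and(0x68,0x9b) = 0x08
[12] and(0x43,0x9a) = 0x02
[13] and(0x80,0x94) = 0x80
[14] tail/zero = 0x00
[15] tail/zero = 0x00

vd = [32, 18, 136, 128, 16, 13, 18, 28, 48, 2, 66, 8, 2, 128, 0, 0]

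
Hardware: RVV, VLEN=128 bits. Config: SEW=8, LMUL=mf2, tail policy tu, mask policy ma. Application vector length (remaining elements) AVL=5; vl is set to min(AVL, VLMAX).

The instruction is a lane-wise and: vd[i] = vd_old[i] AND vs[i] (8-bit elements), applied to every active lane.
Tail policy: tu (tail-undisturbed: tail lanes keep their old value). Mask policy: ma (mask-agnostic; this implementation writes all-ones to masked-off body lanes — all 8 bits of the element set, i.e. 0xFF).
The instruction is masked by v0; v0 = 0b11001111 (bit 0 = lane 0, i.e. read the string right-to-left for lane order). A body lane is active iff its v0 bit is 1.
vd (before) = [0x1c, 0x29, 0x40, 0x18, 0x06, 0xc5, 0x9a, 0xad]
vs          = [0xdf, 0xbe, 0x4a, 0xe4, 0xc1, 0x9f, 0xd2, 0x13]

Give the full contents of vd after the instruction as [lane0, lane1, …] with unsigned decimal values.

VLMAX = (128 × 1/2) / 8 = 8 lanes
vl = min(AVL, VLMAX) = min(5, 8) = 5
lane  0: and(0x1c,0xdf) ⇒ 0x1c
lane  1: and(0x29,0xbe) ⇒ 0x28
lane  2: and(0x40,0x4a) ⇒ 0x40
lane  3: and(0x18,0xe4) ⇒ 0x00
lane  4: mask-off/ones ⇒ 0xff
lane  5: tail/keep ⇒ 0xc5
lane  6: tail/keep ⇒ 0x9a
lane  7: tail/keep ⇒ 0xad

vd = [28, 40, 64, 0, 255, 197, 154, 173]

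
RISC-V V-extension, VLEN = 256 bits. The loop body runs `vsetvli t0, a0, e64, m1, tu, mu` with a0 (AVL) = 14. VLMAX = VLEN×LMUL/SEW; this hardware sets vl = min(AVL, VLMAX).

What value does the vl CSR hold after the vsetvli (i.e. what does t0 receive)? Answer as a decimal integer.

VLMAX = (256 × 1) / 64 = 4 lanes
AVL=14 > VLMAX=4, so vl = 4

vl = 4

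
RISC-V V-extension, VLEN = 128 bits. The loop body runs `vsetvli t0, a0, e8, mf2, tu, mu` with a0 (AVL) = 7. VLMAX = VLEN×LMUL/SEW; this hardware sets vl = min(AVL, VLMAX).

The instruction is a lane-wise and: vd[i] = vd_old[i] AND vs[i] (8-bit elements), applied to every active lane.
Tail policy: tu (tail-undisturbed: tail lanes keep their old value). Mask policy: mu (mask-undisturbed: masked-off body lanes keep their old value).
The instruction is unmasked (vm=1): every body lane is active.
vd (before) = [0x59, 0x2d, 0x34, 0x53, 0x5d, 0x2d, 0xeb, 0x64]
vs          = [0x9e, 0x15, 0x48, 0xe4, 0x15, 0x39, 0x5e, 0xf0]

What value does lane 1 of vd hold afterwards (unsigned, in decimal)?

vd[1] = 5

VLMAX = (128 × 1/2) / 8 = 8 lanes
AVL=7 ≤ VLMAX=8, so vl = 7
vd[0] and(0x59,0x9e) -> 0x18
vd[1] and(0x2d,0x15) -> 0x05
vd[2] and(0x34,0x48) -> 0x00
vd[3] and(0x53,0xe4) -> 0x40
vd[4] and(0x5d,0x15) -> 0x15
vd[5] and(0x2d,0x39) -> 0x29
vd[6] and(0xeb,0x5e) -> 0x4a
vd[7] tail/keep -> 0x64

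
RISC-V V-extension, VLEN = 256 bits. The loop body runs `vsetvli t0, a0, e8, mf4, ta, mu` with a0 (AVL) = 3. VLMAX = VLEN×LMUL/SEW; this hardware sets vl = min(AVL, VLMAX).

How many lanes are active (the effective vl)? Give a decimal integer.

vl = 3

VLMAX = (256 × 1/4) / 8 = 8 lanes
vl ← min(3, 8) = 3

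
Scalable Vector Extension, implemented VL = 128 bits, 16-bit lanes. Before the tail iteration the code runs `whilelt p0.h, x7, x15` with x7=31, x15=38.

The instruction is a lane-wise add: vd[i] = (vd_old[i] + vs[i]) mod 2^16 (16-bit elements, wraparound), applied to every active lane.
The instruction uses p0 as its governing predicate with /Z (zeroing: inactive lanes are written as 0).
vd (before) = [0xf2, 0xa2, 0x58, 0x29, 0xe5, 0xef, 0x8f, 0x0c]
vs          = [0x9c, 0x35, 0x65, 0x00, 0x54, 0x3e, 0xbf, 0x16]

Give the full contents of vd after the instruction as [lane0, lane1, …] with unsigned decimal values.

vd = [398, 215, 189, 41, 313, 301, 334, 0]

lane count: 128 div 16 = 8
whilelt: lane j active iff 31+j < 38 → j < 7 → 7 active
[0] add(0xf2,0x9c) = 0x18e
[1] add(0xa2,0x35) = 0xd7
[2] add(0x58,0x65) = 0xbd
[3] add(0x29,0x00) = 0x29
[4] add(0xe5,0x54) = 0x139
[5] add(0xef,0x3e) = 0x12d
[6] add(0x8f,0xbf) = 0x14e
[7] tail/zero = 0x00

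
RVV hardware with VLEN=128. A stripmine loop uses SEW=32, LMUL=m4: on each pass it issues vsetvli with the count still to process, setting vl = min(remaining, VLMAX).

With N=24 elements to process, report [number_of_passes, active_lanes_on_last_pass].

[iterations, last_vl] = [2, 8]

VLMAX = VLEN×LMUL/SEW = 128×4/32 = 16
iterations = ceil(24/16) = 2; final-pass vl = 8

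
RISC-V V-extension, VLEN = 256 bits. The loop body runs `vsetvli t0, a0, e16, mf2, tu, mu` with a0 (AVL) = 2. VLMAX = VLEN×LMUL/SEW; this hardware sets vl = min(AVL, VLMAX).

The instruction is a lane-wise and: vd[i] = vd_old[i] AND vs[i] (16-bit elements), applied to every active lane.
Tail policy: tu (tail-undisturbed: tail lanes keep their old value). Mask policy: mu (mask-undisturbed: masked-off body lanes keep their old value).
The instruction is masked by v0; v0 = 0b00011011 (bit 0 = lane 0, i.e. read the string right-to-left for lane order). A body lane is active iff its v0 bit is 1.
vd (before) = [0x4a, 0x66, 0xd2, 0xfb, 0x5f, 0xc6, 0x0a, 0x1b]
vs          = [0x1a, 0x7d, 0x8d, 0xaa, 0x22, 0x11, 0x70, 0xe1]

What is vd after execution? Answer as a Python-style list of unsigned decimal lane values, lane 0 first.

vd = [10, 100, 210, 251, 95, 198, 10, 27]

lanes per group: 256·1/2/16 = 8
vl = min(AVL, VLMAX) = min(2, 8) = 2
[0] and(0x4a,0x1a) = 0x0a
[1] and(0x66,0x7d) = 0x64
[2] tail/keep = 0xd2
[3] tail/keep = 0xfb
[4] tail/keep = 0x5f
[5] tail/keep = 0xc6
[6] tail/keep = 0x0a
[7] tail/keep = 0x1b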